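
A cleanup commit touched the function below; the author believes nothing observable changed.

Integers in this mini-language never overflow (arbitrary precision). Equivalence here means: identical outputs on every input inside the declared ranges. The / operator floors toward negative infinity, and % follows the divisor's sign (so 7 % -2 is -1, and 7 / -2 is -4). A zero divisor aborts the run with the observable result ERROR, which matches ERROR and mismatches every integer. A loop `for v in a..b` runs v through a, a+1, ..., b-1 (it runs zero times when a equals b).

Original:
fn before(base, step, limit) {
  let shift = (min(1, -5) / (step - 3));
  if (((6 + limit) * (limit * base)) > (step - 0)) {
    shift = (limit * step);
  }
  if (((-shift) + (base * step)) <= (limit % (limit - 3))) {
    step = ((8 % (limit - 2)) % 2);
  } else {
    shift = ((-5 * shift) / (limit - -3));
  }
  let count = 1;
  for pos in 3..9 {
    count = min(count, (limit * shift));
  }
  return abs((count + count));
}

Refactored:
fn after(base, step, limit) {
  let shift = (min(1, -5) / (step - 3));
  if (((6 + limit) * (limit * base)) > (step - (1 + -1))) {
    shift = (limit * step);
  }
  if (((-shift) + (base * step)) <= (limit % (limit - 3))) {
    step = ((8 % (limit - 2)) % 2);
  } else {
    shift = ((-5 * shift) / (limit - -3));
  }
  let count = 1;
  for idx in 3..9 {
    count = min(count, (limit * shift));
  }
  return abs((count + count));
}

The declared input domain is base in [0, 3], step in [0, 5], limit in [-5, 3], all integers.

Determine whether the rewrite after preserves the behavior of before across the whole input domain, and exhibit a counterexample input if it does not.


Side by side, the visible changes include: constant usage differs, and local variable names differ, and arithmetic usage differs.
As a probe, take base=0, step=0, limit=-1: before runs shift becomes 1; next (((6 + limit) * (limit * base)) > (step - 0)) evaluates to false; next (((-shift) + (base * step)) <= (limit % (limit - 3))) evaluates to true; next step becomes 1; next count becomes 1; next at pos=3:; next count becomes -1; next at pos=4:; next count becomes -1; next at pos=5:; next count becomes -1; next at pos=6:; next count becomes -1; next at pos=7:; next count becomes -1; next at pos=8:; next count becomes -1; next final value 2; after runs shift becomes 1; next (((6 + limit) * (limit * base)) > (step - (1 + -1))) evaluates to false; next (((-shift) + (base * step)) <= (limit % (limit - 3))) evaluates to true; next step becomes 1; next count becomes 1; next at idx=3:; next count becomes -1; next at idx=4:; next count becomes -1; next at idx=5:; next count becomes -1; next at idx=6:; next count becomes -1; next at idx=7:; next count becomes -1; next at idx=8:; next count becomes -1; next final value 2; both end at 2.
Sweeping the whole domain (216 inputs) finds no disagreement.
verdict: equivalent


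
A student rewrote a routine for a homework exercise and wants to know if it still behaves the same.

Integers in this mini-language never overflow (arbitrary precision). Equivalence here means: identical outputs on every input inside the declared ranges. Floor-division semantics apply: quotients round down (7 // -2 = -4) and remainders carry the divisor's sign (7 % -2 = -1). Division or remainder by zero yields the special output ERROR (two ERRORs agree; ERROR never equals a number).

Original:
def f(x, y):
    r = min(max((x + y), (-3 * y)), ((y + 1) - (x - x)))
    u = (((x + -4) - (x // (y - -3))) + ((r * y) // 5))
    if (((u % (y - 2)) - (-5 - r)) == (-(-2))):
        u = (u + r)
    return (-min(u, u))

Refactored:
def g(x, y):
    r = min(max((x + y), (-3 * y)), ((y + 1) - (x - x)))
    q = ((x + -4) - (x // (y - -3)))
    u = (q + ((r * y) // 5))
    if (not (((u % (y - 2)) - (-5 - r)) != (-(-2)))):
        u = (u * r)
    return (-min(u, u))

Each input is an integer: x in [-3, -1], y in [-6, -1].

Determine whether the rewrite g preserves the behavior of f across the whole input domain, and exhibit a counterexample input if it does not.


Try x=-2, y=-4.
f: r becomes -3; next u becomes -6; next (((u % (y - 2)) - (-5 - r)) == (-(-2))) evaluates to true; next u becomes -9; next final value 9
g: r becomes -3; next q becomes -8; next u becomes -6; next (not (((u % (y - 2)) - (-5 - r)) != (-(-2)))) evaluates to true; next u becomes 18; next final value -18
9 vs -18 — the two versions disagree here.
verdict: not equivalent; witness: x=-2, y=-4


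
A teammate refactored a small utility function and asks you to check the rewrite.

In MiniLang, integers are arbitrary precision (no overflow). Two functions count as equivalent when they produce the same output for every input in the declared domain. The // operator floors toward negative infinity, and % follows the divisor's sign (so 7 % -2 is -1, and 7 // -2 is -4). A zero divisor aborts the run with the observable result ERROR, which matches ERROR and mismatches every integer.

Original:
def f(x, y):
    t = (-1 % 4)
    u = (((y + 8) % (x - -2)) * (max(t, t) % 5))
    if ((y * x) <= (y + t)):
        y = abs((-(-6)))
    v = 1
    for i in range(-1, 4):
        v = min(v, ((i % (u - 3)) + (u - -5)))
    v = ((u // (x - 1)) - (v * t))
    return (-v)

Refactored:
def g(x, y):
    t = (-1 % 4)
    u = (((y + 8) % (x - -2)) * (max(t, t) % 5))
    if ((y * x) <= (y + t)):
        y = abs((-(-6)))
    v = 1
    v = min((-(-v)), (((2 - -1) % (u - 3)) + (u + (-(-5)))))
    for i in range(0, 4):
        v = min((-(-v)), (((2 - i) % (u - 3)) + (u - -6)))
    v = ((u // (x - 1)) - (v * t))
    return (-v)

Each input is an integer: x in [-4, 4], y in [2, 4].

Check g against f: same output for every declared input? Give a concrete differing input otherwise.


Input x=-4, y=3: -9 from f versus -6 from g.
verdict: not equivalent; witness: x=-4, y=3


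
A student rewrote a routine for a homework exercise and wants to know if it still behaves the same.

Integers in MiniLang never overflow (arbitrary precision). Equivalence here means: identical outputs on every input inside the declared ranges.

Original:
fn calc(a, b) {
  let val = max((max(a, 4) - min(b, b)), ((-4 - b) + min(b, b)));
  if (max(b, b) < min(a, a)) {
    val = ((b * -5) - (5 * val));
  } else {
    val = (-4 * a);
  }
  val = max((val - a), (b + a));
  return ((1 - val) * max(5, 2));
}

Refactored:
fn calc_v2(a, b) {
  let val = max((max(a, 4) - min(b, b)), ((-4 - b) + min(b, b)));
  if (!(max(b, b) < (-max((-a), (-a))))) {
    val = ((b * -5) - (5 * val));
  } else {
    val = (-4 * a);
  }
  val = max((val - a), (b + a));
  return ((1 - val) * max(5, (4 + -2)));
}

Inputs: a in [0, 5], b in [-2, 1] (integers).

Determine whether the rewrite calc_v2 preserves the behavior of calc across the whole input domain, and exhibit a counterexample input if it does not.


Input a=0, b=-2: 15 from calc versus 5 from calc_v2.
verdict: not equivalent; witness: a=0, b=-2


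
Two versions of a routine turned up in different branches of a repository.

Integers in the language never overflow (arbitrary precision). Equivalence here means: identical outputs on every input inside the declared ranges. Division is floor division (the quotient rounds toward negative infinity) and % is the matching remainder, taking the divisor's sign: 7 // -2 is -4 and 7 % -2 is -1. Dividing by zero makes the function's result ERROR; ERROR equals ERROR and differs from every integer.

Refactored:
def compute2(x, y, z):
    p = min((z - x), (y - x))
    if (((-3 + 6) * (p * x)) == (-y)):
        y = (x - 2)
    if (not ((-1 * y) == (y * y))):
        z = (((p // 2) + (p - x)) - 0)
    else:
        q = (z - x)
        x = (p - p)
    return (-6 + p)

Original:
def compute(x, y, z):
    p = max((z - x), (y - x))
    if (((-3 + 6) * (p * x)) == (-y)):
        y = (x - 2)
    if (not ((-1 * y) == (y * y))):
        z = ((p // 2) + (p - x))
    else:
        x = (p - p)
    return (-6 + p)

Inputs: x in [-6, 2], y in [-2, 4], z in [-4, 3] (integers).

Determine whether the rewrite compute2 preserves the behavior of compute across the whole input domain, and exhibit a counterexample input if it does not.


These are not equivalent — on x=-6, y=-2, z=-4 the outputs split (-2 vs -4).
compute: p := 4 | (((-3 + 6) * (p * x)) == (-y)): false | (not ((-1 * y) == (y * y))): true | z := 12 | result -2
compute2: p := 2 | (((-3 + 6) * (p * x)) == (-y)): false | (not ((-1 * y) == (y * y))): true | z := 9 | result -4
verdict: not equivalent; witness: x=-6, y=-2, z=-4


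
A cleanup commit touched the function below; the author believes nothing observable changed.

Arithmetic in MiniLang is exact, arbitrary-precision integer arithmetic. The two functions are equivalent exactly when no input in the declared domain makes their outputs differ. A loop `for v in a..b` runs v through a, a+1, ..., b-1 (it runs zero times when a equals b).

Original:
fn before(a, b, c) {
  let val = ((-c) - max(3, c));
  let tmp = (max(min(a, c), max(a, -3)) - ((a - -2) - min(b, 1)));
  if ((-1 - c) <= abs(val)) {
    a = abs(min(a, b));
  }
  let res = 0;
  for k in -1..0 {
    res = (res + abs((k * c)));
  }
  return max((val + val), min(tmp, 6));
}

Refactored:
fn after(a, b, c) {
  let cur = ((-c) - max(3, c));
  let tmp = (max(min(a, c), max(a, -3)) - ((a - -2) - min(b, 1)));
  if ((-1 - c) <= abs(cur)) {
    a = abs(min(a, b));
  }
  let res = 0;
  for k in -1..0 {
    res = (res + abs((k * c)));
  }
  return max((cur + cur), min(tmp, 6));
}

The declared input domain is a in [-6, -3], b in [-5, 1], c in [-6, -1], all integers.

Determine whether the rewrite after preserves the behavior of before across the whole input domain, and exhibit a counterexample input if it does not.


Behavior is preserved: although local variable names differ, the outputs never diverge.
As a probe, take a=-6, b=1, c=-4: before runs val := 1 | tmp := 2 | ((-1 - c) <= abs(val)): false | res := 0 | iter k=-1: | res := 4 | result 2; after runs cur := 1 | tmp := 2 | ((-1 - c) <= abs(cur)): false | res := 0 | iter k=-1: | res := 4 | result 2; both end at 2.
An exhaustive pass over the 168 declared inputs shows identical outputs.
verdict: equivalent


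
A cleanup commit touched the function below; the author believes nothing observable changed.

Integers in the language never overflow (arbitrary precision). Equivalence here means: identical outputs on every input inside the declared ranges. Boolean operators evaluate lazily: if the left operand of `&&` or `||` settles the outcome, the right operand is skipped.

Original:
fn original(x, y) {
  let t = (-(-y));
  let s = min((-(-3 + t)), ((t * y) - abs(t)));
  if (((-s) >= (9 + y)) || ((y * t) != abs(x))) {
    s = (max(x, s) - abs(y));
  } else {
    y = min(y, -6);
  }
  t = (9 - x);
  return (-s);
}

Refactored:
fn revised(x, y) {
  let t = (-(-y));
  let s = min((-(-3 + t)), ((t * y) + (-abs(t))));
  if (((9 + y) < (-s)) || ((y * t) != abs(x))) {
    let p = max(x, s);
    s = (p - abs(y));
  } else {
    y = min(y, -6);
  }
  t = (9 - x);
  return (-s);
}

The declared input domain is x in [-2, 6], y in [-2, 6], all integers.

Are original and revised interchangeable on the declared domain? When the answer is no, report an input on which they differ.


Whatever the rewrite altered, no input in the stated domain can expose a difference.
Tracing x=-1, y=0: original: t = 0; s = 0; (((-s) >= (9 + y)) || ((y * t) != abs(x))) -> true; s = 0; t = 10; return 0 | revised: t = 0; s = 0; (((9 + y) < (-s)) || ((y * t) != abs(x))) -> true; p = 0; s = 0; t = 10; return 0 — matching result 0.
Across all 81 domain points the two functions coincide.
verdict: equivalent


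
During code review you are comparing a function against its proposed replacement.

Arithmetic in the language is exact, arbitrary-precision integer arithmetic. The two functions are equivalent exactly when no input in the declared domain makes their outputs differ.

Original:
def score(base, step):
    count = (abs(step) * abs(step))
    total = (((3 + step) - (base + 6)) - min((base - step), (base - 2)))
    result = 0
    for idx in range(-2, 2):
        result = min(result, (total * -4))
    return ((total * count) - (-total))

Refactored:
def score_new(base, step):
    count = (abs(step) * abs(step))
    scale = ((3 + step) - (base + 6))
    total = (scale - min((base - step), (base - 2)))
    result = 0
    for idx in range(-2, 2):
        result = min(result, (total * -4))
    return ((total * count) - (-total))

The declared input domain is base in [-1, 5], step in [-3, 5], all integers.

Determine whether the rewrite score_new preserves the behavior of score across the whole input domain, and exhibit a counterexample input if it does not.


Reading the diff, among the changes: local variable names differ, statement counts differ.
Tracing base=5, step=1: score: count = 1; total = -10; result = 0; [idx=-2]; result = 0; [idx=-1]; result = 0; [idx=0]; result = 0; [idx=1]; result = 0; return -20 | score_new: count = 1; scale = -7; total = -10; result = 0; [idx=-2]; result = 0; [idx=-1]; result = 0; [idx=0]; result = 0; [idx=1]; result = 0; return -20 — matching result -20.
Across all 63 domain points the two functions coincide.
verdict: equivalent


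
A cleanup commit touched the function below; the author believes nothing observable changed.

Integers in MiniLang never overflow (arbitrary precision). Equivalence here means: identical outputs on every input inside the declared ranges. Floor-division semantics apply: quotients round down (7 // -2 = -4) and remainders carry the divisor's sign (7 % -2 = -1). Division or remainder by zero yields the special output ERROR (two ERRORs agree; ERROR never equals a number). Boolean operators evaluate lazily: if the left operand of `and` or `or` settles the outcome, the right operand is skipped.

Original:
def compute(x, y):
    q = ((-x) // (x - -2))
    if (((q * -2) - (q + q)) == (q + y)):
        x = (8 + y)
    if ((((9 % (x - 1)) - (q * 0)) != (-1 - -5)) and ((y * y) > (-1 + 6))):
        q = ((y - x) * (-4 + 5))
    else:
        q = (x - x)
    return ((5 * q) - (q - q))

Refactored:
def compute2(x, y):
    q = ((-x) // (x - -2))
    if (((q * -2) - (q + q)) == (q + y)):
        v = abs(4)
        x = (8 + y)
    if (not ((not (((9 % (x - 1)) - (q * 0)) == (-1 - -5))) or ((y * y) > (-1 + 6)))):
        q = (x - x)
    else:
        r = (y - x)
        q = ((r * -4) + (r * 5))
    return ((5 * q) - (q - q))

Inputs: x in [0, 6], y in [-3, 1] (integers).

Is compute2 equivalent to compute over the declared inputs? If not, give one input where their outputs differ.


Run the pair on x=0, y=-2.
compute: q := 0 | (((q * -2) - (q + q)) == (q + y)): false | ((((9 % (x - 1)) - (q * 0)) != (-1 - -5)) and ((y * y) > (-1 + 6))): false | q := 0 | result 0
compute2: q := 0 | (((q * -2) - (q + q)) == (q + y)): false | (not ((not (((9 % (x - 1)) - (q * 0)) == (-1 - -5))) or ((y * y) > (-1 + 6)))): false | r := -2 | q := -2 | result -10
0 vs -10 — the two versions disagree here.
verdict: not equivalent; witness: x=0, y=-2


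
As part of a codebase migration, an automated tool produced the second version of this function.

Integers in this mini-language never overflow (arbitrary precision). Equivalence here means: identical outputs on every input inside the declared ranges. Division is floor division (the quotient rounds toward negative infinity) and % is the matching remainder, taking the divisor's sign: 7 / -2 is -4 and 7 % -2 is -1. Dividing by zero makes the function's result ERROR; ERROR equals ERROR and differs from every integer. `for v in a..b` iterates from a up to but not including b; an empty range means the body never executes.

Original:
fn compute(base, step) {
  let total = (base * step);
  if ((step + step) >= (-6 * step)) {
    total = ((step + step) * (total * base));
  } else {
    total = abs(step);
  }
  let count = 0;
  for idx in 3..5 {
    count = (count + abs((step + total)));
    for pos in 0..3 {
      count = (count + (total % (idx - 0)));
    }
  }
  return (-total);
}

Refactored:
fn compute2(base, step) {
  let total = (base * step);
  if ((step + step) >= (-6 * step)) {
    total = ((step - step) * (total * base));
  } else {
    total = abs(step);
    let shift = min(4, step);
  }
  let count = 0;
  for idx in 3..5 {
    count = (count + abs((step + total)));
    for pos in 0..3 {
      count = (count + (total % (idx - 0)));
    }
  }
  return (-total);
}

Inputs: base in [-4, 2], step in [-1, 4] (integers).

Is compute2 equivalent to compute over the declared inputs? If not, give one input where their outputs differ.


Evaluate both at base=-4, step=1.
compute: total := -4 | ((step + step) >= (-6 * step)): true | total := 32 | count := 0 | iter idx=3: | count := 33 | iter pos=0: | count := 35 | iter pos=1: | count := 37 | iter pos=2: | count := 39 | iter idx=4: | count := 72 | iter pos=0: | count := 72 | iter pos=1: | count := 72 | iter pos=2: | count := 72 | result -32
compute2: total := -4 | ((step + step) >= (-6 * step)): true | total := 0 | count := 0 | iter idx=3: | count := 1 | iter pos=0: | count := 1 | iter pos=1: | count := 1 | iter pos=2: | count := 1 | iter idx=4: | count := 2 | iter pos=0: | count := 2 | iter pos=1: | count := 2 | iter pos=2: | count := 2 | result 0
-32 vs 0 — the two versions disagree here.
verdict: not equivalent; witness: base=-4, step=1


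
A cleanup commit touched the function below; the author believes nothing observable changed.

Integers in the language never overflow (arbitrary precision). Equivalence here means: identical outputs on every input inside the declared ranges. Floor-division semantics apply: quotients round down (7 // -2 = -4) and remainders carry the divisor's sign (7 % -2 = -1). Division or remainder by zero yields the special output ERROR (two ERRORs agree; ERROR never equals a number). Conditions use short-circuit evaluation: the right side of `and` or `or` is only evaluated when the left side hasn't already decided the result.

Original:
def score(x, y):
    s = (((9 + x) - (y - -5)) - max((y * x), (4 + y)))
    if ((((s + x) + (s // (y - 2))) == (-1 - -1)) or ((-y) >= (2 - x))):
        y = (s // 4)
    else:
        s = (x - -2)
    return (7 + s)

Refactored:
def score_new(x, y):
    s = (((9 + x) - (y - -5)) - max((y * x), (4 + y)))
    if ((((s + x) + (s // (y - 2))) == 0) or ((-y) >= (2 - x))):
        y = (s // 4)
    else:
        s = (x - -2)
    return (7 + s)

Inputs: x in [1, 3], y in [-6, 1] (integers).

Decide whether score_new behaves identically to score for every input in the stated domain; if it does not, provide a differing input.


Comparing the listings, the differences include: constant usage differs, arithmetic usage differs.
As a probe, take x=3, y=1: score runs s := 1 | ((((s + x) + (s // (y - 2))) == (-1 - -1)) or ((-y) >= (2 - x))): true | y := 0 | result 8; score_new runs s := 1 | ((((s + x) + (s // (y - 2))) == 0) or ((-y) >= (2 - x))): true | y := 0 | result 8; both end at 8.
Sweeping the whole domain (24 inputs) finds no disagreement.
verdict: equivalent


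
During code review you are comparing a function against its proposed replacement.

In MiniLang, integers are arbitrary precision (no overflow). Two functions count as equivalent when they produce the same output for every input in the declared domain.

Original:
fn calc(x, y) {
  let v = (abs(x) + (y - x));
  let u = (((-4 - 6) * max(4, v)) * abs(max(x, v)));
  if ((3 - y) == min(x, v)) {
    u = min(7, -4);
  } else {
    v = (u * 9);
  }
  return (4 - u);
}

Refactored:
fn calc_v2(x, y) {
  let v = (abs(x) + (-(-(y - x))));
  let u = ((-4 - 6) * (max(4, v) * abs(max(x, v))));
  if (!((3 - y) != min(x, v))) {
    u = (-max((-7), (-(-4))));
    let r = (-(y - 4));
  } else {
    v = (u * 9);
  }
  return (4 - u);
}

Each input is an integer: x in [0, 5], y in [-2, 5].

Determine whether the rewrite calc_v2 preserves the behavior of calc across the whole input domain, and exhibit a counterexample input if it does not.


Although statement counts differ, boolean connective usage differs, constant usage differs, min/max/abs usage differs, comparison usage differs, local variable names differ, arithmetic usage differs, 48/48 inputs agree.
verdict: equivalent


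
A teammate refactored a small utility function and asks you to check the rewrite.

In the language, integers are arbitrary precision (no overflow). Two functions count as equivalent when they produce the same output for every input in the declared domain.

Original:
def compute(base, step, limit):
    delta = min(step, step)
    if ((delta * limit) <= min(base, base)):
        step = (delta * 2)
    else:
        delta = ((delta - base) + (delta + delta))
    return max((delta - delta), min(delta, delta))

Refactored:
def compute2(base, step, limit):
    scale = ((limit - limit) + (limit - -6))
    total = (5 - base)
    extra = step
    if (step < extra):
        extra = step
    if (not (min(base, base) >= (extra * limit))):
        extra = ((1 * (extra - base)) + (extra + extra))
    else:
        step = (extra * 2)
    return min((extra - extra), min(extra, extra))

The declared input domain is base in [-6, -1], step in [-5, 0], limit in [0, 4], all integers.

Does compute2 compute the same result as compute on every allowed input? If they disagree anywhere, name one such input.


These are not equivalent — on base=-6, step=-5, limit=0 the outputs split (0 vs -9).
compute: delta becomes -5; next ((delta * limit) <= min(base, base)) evaluates to false; next delta becomes -9; next final value 0
compute2: scale becomes 6; next total becomes 11; next extra becomes -5; next (step < extra) evaluates to false; next (not (min(base, base) >= (extra * limit))) evaluates to true; next extra becomes -9; next final value -9
verdict: not equivalent; witness: base=-6, step=-5, limit=0


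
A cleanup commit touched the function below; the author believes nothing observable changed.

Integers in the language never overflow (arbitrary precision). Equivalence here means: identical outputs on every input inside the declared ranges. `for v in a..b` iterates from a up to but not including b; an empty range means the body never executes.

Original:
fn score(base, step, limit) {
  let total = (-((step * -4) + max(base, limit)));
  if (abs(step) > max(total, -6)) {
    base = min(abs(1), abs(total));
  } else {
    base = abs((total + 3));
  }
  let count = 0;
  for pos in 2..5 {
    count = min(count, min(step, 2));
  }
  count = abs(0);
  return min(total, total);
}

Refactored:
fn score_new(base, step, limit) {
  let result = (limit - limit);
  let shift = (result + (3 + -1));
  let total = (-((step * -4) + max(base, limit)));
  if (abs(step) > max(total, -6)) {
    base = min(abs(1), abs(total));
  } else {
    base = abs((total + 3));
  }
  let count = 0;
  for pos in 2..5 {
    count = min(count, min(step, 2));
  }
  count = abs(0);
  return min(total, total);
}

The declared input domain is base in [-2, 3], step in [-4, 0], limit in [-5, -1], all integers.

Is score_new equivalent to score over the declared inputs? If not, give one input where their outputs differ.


The two versions differ — the changes include constant usage differs; also arithmetic usage differs; also local variable names differ; also statement counts differ.
One worked example (base=-1, step=0, limit=-3) — score: total := 1 | (abs(step) > max(total, -6)): false | base := 4 | count := 0 | iter pos=2: | count := 0 | iter pos=3: | count := 0 | iter pos=4: | count := 0 | count := 0 | result 1; score_new: result := 0 | shift := 2 | total := 1 | (abs(step) > max(total, -6)): false | base := 4 | count := 0 | iter pos=2: | count := 0 | iter pos=3: | count := 0 | iter pos=4: | count := 0 | count := 0 | result 1; agreement on 1.
Across all 150 domain points the two functions coincide.
verdict: equivalent


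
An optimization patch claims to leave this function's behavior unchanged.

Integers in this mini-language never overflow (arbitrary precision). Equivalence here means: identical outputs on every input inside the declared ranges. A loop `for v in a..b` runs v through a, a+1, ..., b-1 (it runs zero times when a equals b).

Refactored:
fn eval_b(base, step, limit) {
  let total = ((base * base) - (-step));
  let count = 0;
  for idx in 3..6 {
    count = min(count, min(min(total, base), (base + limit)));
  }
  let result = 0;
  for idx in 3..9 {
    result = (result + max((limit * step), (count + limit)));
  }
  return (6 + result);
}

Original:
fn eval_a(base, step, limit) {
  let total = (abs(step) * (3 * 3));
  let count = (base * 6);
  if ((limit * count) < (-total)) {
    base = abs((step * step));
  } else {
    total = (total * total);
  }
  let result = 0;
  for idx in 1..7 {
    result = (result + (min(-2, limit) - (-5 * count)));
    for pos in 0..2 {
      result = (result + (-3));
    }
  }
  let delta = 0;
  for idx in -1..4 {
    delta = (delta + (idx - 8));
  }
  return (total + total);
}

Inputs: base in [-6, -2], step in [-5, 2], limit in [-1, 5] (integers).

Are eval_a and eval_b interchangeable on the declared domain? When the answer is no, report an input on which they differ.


At base=-6, step=-5, limit=-1: eval_a gives 4050, eval_b gives 36.
verdict: not equivalent; witness: base=-6, step=-5, limit=-1


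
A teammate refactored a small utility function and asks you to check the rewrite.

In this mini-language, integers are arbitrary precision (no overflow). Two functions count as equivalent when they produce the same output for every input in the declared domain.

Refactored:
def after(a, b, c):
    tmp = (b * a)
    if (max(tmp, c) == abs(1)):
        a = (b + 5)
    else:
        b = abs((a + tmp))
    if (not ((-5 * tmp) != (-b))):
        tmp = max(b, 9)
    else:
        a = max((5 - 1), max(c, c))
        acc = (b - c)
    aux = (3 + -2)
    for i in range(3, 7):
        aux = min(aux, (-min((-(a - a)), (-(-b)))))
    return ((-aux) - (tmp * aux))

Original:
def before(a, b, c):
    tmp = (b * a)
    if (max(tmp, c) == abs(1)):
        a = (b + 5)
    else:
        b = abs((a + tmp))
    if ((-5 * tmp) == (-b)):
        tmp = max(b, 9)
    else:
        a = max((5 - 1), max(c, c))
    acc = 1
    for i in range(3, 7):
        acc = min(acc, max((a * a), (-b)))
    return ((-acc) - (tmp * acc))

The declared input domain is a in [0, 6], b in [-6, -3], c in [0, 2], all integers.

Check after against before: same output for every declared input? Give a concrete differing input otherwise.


Not equivalent: a=1, b=-6, c=0 separates them (5 vs 0).
before: tmp becomes -6; next (max(tmp, c) == abs(1)) evaluates to false; next b becomes 5; next ((-5 * tmp) == (-b)) evaluates to false; next a becomes 4; next acc becomes 1; next at i=3:; next acc becomes 1; next at i=4:; next acc becomes 1; next at i=5:; next acc becomes 1; next at i=6:; next acc becomes 1; next final value 5
after: tmp becomes -6; next (max(tmp, c) == abs(1)) evaluates to false; next b becomes 5; next (not ((-5 * tmp) != (-b))) evaluates to false; next a becomes 4; next acc becomes 5; next aux becomes 1; next at i=3:; next aux becomes 0; next at i=4:; next aux becomes 0; next at i=5:; next aux becomes 0; next at i=6:; next aux becomes 0; next final value 0
verdict: not equivalent; witness: a=1, b=-6, c=0


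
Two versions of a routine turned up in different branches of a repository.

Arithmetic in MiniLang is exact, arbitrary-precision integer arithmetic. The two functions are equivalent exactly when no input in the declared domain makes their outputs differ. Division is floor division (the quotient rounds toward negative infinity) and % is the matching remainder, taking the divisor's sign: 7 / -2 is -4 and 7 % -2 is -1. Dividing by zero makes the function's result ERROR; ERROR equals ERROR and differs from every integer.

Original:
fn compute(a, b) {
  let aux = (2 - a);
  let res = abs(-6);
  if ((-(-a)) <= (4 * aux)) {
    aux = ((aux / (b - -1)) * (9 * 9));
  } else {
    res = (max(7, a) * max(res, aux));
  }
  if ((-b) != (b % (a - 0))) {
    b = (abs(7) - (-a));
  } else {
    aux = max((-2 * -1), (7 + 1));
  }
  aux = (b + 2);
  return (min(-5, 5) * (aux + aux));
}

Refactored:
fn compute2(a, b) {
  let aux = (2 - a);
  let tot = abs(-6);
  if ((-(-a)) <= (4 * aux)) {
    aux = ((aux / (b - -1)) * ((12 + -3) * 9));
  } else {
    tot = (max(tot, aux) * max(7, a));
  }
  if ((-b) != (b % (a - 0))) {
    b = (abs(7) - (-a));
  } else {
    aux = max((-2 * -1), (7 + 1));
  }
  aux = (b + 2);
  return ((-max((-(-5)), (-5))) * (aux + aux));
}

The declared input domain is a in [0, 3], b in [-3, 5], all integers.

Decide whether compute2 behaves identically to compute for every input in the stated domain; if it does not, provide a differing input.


Reading the diff, among the changes: constant usage differs; also min/max/abs usage differs; also arithmetic usage differs; also local variable names differ.
As a probe, take a=1, b=-3: compute runs aux = 1; res = 6; ((-(-a)) <= (4 * aux)) -> true; aux = -81; ((-b) != (b % (a - 0))) -> true; b = 8; aux = 10; return -100; compute2 runs aux = 1; tot = 6; ((-(-a)) <= (4 * aux)) -> true; aux = -81; ((-b) != (b % (a - 0))) -> true; b = 8; aux = 10; return -100; both end at -100.
Sweeping the whole domain (36 inputs) finds no disagreement.
verdict: equivalent


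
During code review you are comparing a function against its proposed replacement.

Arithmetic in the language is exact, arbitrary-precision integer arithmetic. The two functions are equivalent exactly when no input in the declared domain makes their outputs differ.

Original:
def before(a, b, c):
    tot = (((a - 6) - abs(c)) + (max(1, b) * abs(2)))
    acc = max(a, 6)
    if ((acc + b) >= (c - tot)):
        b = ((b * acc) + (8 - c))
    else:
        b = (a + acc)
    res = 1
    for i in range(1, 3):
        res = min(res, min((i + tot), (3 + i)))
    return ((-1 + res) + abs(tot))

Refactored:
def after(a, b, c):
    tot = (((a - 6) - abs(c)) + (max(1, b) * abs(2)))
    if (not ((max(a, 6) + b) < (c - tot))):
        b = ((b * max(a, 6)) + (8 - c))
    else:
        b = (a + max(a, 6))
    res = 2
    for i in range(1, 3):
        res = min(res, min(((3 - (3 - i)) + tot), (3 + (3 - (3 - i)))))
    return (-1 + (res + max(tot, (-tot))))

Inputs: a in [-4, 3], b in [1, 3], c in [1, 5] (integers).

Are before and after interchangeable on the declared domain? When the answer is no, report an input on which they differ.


There is a counterexample at a=2, b=3, c=1: 1 on one side, 2 on the other.
before: tot becomes 1; next acc becomes 6; next ((acc + b) >= (c - tot)) evaluates to true; next b becomes 25; next res becomes 1; next at i=1:; next res becomes 1; next at i=2:; next res becomes 1; next final value 1
after: tot becomes 1; next (not ((max(a, 6) + b) < (c - tot))) evaluates to true; next b becomes 25; next res becomes 2; next at i=1:; next res becomes 2; next at i=2:; next res becomes 2; next final value 2
verdict: not equivalent; witness: a=2, b=3, c=1


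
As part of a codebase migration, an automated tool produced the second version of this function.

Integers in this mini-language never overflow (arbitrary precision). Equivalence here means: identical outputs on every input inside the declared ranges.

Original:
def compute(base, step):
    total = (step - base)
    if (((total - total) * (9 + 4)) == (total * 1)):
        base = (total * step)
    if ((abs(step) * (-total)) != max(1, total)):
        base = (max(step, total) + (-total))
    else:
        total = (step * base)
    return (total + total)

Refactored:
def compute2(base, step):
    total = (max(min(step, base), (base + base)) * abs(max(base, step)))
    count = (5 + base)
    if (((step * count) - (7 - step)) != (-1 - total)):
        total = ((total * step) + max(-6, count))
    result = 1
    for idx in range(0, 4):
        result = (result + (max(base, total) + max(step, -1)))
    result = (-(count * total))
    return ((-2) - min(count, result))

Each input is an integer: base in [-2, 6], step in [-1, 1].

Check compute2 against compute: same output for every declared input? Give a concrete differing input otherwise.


There is a counterexample at base=-2, step=-1: 2 on one side, 13 on the other.
compute: total=1, then (((total - total) * (9 + 4)) == (total * 1)) is false, then ((abs(step) * (-total)) != max(1, total)) is true, then base=0, then returns 2
compute2: total=-2, then count=3, then (((step * count) - (7 - step)) != (-1 - total)) is true, then total=5, then result=1, then (idx=0), then result=5, then (idx=1), then result=9, then (idx=2), then result=13, then (idx=3), then result=17, then result=-15, then returns 13
verdict: not equivalent; witness: base=-2, step=-1


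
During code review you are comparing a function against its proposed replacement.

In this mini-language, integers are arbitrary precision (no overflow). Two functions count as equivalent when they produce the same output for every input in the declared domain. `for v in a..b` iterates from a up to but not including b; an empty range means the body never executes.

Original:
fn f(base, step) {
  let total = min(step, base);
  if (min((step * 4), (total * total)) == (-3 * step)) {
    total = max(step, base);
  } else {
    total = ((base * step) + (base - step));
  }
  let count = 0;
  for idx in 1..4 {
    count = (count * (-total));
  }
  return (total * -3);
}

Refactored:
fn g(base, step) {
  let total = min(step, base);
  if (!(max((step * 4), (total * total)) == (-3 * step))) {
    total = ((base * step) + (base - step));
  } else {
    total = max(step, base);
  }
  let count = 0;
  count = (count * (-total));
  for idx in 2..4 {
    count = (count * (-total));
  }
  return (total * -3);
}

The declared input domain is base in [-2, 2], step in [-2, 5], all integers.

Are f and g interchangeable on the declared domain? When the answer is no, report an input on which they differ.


Take base=-2, step=0.
f: total becomes -2; next (min((step * 4), (total * total)) == (-3 * step)) evaluates to true; next total becomes 0; next count becomes 0; next at idx=1:; next count becomes 0; next at idx=2:; next count becomes 0; next at idx=3:; next count becomes 0; next final value 0
g: total becomes -2; next (!(max((step * 4), (total * total)) == (-3 * step))) evaluates to true; next total becomes -2; next count becomes 0; next count becomes 0; next at idx=2:; next count becomes 0; next at idx=3:; next count becomes 0; next final value 6
0 and 6 differ, so these are not the same function on this domain.
verdict: not equivalent; witness: base=-2, step=0


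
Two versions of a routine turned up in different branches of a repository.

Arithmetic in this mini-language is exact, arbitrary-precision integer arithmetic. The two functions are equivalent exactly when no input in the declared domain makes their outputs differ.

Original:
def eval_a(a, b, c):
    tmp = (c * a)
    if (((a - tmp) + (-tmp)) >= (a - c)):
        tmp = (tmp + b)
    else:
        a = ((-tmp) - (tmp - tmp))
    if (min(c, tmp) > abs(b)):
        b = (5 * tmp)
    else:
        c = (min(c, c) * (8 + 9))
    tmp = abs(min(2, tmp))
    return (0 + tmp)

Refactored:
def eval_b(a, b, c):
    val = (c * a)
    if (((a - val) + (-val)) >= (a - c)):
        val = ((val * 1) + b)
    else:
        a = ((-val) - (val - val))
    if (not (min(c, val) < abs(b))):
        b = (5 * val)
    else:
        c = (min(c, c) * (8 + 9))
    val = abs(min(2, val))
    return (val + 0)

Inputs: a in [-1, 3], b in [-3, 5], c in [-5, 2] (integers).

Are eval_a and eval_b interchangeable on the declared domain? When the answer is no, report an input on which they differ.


One difference looks behavioral, but it never changes the outcome for any declared input; all 360 inputs agree.
verdict: equivalent


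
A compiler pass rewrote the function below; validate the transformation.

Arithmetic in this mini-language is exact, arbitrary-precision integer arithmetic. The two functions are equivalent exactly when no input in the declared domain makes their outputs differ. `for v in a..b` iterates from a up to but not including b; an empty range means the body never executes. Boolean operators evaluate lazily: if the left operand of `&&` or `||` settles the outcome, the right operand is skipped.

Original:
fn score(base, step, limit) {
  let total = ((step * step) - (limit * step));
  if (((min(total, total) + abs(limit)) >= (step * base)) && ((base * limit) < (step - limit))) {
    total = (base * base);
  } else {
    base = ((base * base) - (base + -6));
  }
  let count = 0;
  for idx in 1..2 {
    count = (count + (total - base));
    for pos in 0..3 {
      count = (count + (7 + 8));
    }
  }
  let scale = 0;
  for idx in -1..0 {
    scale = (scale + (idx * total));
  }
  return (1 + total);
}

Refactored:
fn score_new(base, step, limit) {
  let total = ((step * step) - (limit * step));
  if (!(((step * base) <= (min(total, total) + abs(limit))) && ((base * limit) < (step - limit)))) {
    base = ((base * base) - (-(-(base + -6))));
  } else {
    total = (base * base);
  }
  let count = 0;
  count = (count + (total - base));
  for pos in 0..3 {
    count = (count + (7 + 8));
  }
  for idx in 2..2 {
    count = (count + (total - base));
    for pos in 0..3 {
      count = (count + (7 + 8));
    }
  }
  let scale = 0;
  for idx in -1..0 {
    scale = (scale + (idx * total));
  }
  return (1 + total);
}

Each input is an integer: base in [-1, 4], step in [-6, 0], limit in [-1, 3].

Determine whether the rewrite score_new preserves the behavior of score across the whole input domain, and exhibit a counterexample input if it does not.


The two are interchangeable: arithmetic usage differs; also loop structure differs; also boolean connective usage differs; also statement counts differ; also constant usage differs; also comparison usage differs, and every declared input agrees.
Tracing base=-1, step=-4, limit=-1: score: total = 12; (((min(total, total) + abs(limit)) >= (step * base)) && ((base * limit) < (step - limit))) -> false; base = 8; count = 0; [idx=1]; count = 4; [pos=0]; count = 19; [pos=1]; count = 34; [pos=2]; count = 49; scale = 0; [idx=-1]; scale = -12; return 13 | score_new: total = 12; (!(((step * base) <= (min(total, total) + abs(limit))) && ((base * limit) < (step - limit)))) -> true; base = 8; count = 0; count = 4; [pos=0]; count = 19; [pos=1]; count = 34; [pos=2]; count = 49; the idx loop: no iterations; scale = 0; [idx=-1]; scale = -12; return 13 — matching result 13.
Every one of the 210 inputs gives matching results.
verdict: equivalent


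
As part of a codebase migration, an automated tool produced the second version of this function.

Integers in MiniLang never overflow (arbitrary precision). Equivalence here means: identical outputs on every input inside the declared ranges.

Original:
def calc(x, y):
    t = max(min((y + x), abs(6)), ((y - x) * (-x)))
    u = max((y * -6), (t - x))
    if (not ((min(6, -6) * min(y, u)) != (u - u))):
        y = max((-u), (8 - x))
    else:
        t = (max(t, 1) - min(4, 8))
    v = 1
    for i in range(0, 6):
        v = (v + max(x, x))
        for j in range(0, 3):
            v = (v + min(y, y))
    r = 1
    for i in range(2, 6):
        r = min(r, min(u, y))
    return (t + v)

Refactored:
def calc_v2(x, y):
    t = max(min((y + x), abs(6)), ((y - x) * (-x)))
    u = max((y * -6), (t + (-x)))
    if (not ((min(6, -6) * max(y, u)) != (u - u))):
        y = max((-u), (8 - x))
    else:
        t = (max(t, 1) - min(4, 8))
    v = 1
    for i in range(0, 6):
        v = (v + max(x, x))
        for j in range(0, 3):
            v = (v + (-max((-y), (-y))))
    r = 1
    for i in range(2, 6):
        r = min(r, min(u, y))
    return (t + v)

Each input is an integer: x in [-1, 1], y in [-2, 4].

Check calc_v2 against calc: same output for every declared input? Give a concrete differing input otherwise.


On input x=-1, y=0, calc returns 158 while calc_v2 returns -8.
verdict: not equivalent; witness: x=-1, y=0


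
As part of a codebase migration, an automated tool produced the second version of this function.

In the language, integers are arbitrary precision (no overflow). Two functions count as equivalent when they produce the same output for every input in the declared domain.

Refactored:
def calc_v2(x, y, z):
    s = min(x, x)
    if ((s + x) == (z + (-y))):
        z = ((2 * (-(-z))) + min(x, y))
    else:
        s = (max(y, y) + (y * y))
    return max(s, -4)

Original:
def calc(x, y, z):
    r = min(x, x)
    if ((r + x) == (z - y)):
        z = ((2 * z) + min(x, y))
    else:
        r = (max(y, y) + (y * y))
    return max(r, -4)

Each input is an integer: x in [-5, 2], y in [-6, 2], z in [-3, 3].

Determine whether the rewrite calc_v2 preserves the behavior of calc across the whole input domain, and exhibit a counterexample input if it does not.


Although local variable names differ, and arithmetic usage differs, 504/504 inputs agree.
verdict: equivalent
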